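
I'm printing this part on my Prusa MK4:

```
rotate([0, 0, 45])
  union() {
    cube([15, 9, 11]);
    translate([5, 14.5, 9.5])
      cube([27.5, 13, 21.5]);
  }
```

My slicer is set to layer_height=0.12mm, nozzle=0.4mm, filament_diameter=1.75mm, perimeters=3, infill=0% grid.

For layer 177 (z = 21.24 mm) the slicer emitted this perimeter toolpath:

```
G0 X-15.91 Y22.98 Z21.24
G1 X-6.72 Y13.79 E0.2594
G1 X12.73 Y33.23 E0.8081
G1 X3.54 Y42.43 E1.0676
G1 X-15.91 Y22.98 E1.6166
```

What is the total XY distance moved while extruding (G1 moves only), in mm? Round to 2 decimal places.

Sum the Euclidean lengths of each G1 segment: total = 81.01 mm.

81.01 mm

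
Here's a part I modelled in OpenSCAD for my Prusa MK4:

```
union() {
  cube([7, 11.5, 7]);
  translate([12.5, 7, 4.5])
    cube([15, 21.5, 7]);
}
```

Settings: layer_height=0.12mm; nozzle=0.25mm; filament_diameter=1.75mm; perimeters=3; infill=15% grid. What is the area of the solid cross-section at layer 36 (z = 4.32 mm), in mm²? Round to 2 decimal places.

80.50 mm²

At z = 4.32 mm: the cube (footprint 7×11.5) is included at this height (area 80.50 mm²); the cube at (12.5, 7) is not intersected at this z (z outside [4.5, 11.5]); Merging all regions: only the 7×11.5 cube is present, so the union is just that shape — area = 80.50 mm². Overall, the cross-section is a single solid region. Net area = 80.50 mm².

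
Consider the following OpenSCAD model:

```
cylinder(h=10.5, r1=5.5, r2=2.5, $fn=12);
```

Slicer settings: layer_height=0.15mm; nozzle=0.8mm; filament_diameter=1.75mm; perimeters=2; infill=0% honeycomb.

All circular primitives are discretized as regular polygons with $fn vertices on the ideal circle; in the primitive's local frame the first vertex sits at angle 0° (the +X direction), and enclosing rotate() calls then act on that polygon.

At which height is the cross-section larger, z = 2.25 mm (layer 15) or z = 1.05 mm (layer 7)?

Layer 15 (z = 2.25): the cone (r1=5.5→r2=2.5) has section circumradius 4.857 here — a regular 12-gon (area = (12/2)·4.857²·sin(360°/12) = 70.78 mm²). So its area = 70.78 mm². Layer 7 (z = 1.05): the cone contributes a regular 12-gon of circumradius 5.200 (interpolated between r1=5.5 and r2=2.5 at t=0.100) (area = (12/2)·5.200²·sin(360°/12) = 81.12 mm²). So its area = 81.12 mm². Layer 7 is larger (81.12 vs 70.78 mm²).

layer 7 (z = 1.05 mm)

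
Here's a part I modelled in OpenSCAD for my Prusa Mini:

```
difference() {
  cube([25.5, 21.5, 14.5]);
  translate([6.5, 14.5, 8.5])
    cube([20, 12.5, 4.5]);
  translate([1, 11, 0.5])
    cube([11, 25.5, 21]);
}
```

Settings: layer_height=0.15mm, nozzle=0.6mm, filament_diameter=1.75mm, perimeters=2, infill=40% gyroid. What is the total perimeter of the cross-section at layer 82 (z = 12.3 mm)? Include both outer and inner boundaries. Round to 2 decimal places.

101.00 mm

At z = 12.3 mm: the cube is present — its section is the full 25.5×21.5 rectangle (perimeter 94.00 mm); the cube at (6.5, 14.5) is present — its section is the full 20×12.5 rectangle (perimeter 65.00 mm); the cube at (1, 11) is present — its section is the full 11×25.5 rectangle (perimeter 73.00 mm); Taking the first minus the rest: starting from the 25.5×21.5 cube, the 20×12.5 cube at (6.5, 14.5) partially overlaps it — only the 133.00 mm² overlap (of its 250.00 mm²) is removed, clipping the outline; the 11×25.5 cube at (1, 11) partially overlaps it — only the 77.00 mm² overlap (of its 280.50 mm²) is removed, clipping the outline — boundary = 101.00 mm. Overall, the cross-section is a single solid region. Total boundary length (outer) = 101.00 mm.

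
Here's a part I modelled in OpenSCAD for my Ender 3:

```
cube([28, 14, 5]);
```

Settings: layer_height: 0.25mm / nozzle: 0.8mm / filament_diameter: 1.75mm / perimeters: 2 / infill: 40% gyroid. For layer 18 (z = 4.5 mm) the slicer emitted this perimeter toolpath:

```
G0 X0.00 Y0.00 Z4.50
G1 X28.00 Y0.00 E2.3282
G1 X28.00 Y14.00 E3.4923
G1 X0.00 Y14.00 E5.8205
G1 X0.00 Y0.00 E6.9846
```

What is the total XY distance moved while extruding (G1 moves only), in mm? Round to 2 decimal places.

84.00 mm

Sum the Euclidean lengths of each G1 segment: total = 84.00 mm.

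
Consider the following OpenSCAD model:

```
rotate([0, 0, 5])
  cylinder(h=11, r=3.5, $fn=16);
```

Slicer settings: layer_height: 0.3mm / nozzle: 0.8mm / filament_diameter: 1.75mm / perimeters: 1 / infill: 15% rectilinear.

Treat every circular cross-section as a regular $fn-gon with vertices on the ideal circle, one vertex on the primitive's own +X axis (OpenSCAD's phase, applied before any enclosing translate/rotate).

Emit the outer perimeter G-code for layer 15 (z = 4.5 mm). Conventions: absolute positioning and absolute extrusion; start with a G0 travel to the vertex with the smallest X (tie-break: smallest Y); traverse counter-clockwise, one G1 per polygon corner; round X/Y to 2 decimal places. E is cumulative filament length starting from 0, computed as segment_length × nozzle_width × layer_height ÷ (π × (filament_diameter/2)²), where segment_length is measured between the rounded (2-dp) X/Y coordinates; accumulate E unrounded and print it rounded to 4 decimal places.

At z = 4.5 mm: the cylinder: section is a regular 16-gon, circumradius r=3.5; (rotated 5° about Z; rotation is an isometry so areas/perimeters/island counts are preserved). The outline is a single polygon with 16 vertices. Extrusion per mm of travel: 0.8 × 0.3 / (π × 0.875²) = 0.099780. Accumulating E over each segment gives final E = 2.1805.

G0 X-3.49 Y-0.31 Z4.50
G1 X-3.10 Y-1.62 E0.1364
G1 X-2.25 Y-2.68 E0.2720
G1 X-1.05 Y-3.34 E0.4086
G1 X0.31 Y-3.49 E0.5451
G1 X1.62 Y-3.10 E0.6815
G1 X2.68 Y-2.25 E0.8171
G1 X3.34 Y-1.05 E0.9537
G1 X3.49 Y0.31 E1.0903
G1 X3.10 Y1.62 E1.2266
G1 X2.25 Y2.68 E1.3622
G1 X1.05 Y3.34 E1.4989
G1 X-0.31 Y3.49 E1.6354
G1 X-1.62 Y3.10 E1.7718
G1 X-2.68 Y2.25 E1.9073
G1 X-3.34 Y1.05 E2.0440
G1 X-3.49 Y-0.31 E2.1805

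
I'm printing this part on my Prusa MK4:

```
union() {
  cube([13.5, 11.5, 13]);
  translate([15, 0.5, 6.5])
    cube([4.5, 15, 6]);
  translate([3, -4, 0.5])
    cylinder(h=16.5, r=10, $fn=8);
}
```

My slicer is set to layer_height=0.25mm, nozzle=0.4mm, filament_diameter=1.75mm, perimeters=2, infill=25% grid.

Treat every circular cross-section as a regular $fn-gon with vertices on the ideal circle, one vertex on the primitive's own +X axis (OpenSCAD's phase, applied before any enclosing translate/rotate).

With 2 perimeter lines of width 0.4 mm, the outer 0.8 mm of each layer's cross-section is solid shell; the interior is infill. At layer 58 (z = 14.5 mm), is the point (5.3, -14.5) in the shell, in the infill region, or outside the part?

At z = 14.5 mm: the cube is absent (z outside [0, 13]); the cube at (15, 0.5) is absent (z outside [6.5, 12.5]); the cylinder at (3, -4): section is a regular 8-gon, circumradius r=10; Combining (union): only the r=10 cylinder at (3, -4) is present, so the union is just that shape — 1 connected region. Overall, the cross-section is a single solid region. The nearest boundary edge runs (3.00, -14.00)→(10.07, -11.07); distance from the point to it = 1.34 mm. The point is not inside any of the regions above, so it lies outside the cross-section (1.34 mm from the nearest boundary).

outside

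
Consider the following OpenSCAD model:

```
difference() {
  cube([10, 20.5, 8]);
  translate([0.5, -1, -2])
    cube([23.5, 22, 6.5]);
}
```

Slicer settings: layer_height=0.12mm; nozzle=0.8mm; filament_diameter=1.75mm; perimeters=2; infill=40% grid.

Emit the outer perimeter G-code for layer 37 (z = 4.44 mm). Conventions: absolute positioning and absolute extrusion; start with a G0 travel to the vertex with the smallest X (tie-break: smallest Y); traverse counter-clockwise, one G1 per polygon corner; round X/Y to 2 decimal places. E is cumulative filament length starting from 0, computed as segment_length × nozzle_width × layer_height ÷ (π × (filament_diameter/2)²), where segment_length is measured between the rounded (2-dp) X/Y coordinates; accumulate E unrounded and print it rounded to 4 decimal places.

At z = 4.44 mm: the cube (footprint 10×20.5) is included at this height; the cube at (0.5, -1) (footprint 23.5×22) is included at this height; Taking the first minus the rest: starting from the 10×20.5 cube, the 23.5×22 cube at (0.5, -1) partially overlaps it — only the 194.75 mm² overlap (of its 517.00 mm²) is removed, clipping the outline — 1 connected region. The outline is a single polygon with 4 vertices. Extrusion per mm of travel: 0.8 × 0.12 / (π × 0.875²) = 0.039912. Accumulating E over each segment gives final E = 1.6763.

G0 X0.00 Y0.00 Z4.44
G1 X0.50 Y0.00 E0.0200
G1 X0.50 Y20.50 E0.8382
G1 X0.00 Y20.50 E0.8581
G1 X0.00 Y0.00 E1.6763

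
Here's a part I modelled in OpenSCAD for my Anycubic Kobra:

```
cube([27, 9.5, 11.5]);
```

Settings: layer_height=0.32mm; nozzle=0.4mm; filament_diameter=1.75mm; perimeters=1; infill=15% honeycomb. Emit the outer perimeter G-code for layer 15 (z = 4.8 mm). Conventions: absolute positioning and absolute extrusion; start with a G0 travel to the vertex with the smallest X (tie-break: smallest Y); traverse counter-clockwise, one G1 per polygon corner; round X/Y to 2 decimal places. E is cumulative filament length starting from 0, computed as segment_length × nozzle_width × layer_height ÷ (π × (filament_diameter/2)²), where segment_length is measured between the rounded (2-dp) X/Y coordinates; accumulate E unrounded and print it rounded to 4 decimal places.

At z = 4.8 mm: the cube (footprint 27×9.5) is included at this height. The outline is a single polygon with 4 vertices. Extrusion per mm of travel: 0.4 × 0.32 / (π × 0.875²) = 0.053216. Accumulating E over each segment gives final E = 3.8848.

G0 X0.00 Y0.00 Z4.80
G1 X27.00 Y0.00 E1.4368
G1 X27.00 Y9.50 E1.9424
G1 X0.00 Y9.50 E3.3792
G1 X0.00 Y0.00 E3.8848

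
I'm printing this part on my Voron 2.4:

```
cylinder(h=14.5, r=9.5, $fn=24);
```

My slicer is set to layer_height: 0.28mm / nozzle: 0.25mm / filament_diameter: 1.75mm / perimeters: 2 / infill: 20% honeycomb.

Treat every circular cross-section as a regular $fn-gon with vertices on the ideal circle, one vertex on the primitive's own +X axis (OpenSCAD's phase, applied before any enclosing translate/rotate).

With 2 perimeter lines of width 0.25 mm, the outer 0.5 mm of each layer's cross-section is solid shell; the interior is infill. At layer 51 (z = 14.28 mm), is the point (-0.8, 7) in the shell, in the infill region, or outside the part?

infill

At z = 14.28 mm: the r=9.5 cylinder gives a regular 24-gon of circumradius 9.5 (constant along its height). Overall, the cross-section is a single solid region. The nearest boundary edge runs (0.00, 9.50)→(-2.46, 9.18); distance from the point to it = 2.37 mm. The point is inside the cross-section and 2.37 mm from the nearest boundary — more than the 0.5 mm shell width (2 × 0.25), so it's in the infill interior.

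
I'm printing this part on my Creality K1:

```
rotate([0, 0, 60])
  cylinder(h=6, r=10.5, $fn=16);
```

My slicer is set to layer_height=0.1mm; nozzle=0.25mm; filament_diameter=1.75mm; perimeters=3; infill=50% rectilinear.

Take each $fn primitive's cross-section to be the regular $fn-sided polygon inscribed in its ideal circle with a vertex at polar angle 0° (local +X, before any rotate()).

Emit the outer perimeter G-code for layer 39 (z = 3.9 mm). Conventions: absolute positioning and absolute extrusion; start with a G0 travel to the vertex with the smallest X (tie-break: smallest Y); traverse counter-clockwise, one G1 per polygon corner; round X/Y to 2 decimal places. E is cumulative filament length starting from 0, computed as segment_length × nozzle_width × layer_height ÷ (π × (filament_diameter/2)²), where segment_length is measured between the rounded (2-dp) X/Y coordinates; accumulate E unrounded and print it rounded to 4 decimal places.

At z = 3.9 mm: the r=10.5 cylinder gives a regular 16-gon of circumradius 10.5 (constant along its height); (rotated 60° about Z; rotation is an isometry so areas/perimeters/island counts are preserved). The outline is a single polygon with 16 vertices. Extrusion per mm of travel: 0.25 × 0.1 / (π × 0.875²) = 0.010394. Accumulating E over each segment gives final E = 0.6812.

G0 X-10.41 Y1.37 Z3.90
G1 X-10.14 Y-2.72 E0.0426
G1 X-8.33 Y-6.39 E0.0851
G1 X-5.25 Y-9.09 E0.1277
G1 X-1.37 Y-10.41 E0.1703
G1 X2.72 Y-10.14 E0.2129
G1 X6.39 Y-8.33 E0.2554
G1 X9.09 Y-5.25 E0.2980
G1 X10.41 Y-1.37 E0.3406
G1 X10.14 Y2.72 E0.3832
G1 X8.33 Y6.39 E0.4257
G1 X5.25 Y9.09 E0.4683
G1 X1.37 Y10.41 E0.5109
G1 X-2.72 Y10.14 E0.5535
G1 X-6.39 Y8.33 E0.5961
G1 X-9.09 Y5.25 E0.6386
G1 X-10.41 Y1.37 E0.6812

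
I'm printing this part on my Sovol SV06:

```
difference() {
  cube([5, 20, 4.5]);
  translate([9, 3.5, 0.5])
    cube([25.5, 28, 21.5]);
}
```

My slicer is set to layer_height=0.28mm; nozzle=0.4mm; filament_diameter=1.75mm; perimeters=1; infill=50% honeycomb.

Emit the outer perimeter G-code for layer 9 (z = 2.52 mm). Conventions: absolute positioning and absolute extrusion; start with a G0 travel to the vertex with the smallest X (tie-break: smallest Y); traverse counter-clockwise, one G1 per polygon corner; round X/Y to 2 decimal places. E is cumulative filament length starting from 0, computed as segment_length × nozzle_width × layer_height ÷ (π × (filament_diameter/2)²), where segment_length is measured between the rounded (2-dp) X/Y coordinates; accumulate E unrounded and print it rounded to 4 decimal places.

At z = 2.52 mm: the cube (footprint 5×20) is included at this height; the cube at (9, 3.5) (footprint 25.5×28) is included at this height; Taking the first minus the rest: starting from the 5×20 cube, the 25.5×28 cube at (9, 3.5) misses the remaining region (no effect) — 1 connected region. The outline is a single polygon with 4 vertices. Extrusion per mm of travel: 0.4 × 0.28 / (π × 0.875²) = 0.046564. Accumulating E over each segment gives final E = 2.3282.

G0 X0.00 Y0.00 Z2.52
G1 X5.00 Y0.00 E0.2328
G1 X5.00 Y20.00 E1.1641
G1 X0.00 Y20.00 E1.3969
G1 X0.00 Y0.00 E2.3282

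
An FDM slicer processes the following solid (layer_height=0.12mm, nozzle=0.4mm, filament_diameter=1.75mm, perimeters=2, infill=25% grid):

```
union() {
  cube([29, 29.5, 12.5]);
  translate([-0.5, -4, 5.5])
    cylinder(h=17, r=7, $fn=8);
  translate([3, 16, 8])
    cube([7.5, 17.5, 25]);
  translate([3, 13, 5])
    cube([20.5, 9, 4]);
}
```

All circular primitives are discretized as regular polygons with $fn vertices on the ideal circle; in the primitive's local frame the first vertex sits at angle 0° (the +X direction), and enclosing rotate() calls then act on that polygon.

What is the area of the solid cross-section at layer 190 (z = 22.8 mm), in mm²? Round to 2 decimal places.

At z = 22.8 mm: the cube is absent (z outside [0, 12.5]); the cylinder at (-0.5, -4) does not reach this height (z outside [5.5, 22.5]); the cube at (3, 16) (footprint 7.5×17.5) is included at this height (area 131.25 mm²); the cube at (3, 13) does not reach this height (z outside [5, 9]); Combining (union): only the 7.5×17.5 cube at (3, 16) is present, so the union is just that shape — area = 131.25 mm². Overall, the cross-section is a single solid region. Net area = 131.25 mm².

131.25 mm²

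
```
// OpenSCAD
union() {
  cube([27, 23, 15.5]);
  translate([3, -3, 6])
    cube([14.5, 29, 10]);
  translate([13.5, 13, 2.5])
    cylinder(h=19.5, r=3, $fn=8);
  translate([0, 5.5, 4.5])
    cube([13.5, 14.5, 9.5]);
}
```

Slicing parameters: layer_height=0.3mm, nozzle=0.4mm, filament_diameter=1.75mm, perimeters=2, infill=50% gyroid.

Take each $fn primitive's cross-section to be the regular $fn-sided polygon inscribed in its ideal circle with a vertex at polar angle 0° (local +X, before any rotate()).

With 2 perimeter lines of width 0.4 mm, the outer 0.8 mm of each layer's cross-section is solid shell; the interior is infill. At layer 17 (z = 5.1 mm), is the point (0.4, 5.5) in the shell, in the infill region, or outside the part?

At z = 5.1 mm: the 27×23 cube contributes its full rectangle; the cube at (3, -3) is absent (z outside [6, 16]); the r=3 cylinder at (13.5, 13) contributes a regular 8-gon of circumradius 3; the 13.5×14.5 cube at (0, 5.5) contributes its full rectangle; Combining (union): the regions partially overlap (shared area 221.21 mm²), so overlapping operands fuse into one piece — 1 connected region. Overall, the cross-section is a single solid region. The nearest boundary edge runs (0.00, 0.00)→(0.00, 5.50); distance from the point to it = 0.40 mm. The point is inside the cross-section, 0.40 mm from the nearest boundary — within the 0.8 mm shell band (2 × 0.4).

shell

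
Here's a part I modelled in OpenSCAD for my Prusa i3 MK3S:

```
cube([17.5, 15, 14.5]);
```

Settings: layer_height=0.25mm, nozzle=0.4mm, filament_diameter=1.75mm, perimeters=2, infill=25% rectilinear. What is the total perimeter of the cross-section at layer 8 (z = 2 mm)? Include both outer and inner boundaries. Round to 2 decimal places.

At z = 2 mm: the cube (footprint 17.5×15) is included at this height (perimeter 65.00 mm). Overall, the cross-section is a single solid region. Total boundary length (outer) = 65.00 mm.

65.00 mm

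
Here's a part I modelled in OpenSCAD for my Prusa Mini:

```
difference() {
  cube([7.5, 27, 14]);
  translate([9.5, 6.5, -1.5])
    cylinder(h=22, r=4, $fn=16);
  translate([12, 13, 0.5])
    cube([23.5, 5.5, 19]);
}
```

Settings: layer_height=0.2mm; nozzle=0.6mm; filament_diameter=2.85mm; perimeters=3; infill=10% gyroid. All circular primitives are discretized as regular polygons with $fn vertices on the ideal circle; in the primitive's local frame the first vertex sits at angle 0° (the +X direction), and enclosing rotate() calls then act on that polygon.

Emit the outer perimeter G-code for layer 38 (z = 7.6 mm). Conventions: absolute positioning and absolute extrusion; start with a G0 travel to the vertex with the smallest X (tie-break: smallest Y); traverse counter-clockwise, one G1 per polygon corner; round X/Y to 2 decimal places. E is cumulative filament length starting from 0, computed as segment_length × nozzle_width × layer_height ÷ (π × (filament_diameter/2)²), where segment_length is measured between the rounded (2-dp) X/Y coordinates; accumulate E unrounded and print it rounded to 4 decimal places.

At z = 7.6 mm: the cube is present — its section is the full 7.5×27 rectangle; the r=4 cylinder at (9.5, 6.5) gives a regular 16-gon of circumradius 4 (constant along its height); the 23.5×5.5 cube at (12, 13) contributes its full rectangle; After the difference (first − rest): starting from the 7.5×27 cube, the r=4 cylinder at (9.5, 6.5) partially overlaps it — only the 9.39 mm² overlap (of its 48.98 mm²) is removed, clipping the outline; the 23.5×5.5 cube at (12, 13) misses the remaining region (no effect) — 1 connected region. The outline is a single polygon with 11 vertices. Extrusion per mm of travel: 0.6 × 0.2 / (π × 1.425²) = 0.018811. Accumulating E over each segment gives final E = 1.3257.

G0 X0.00 Y0.00 Z7.60
G1 X7.50 Y0.00 E0.1411
G1 X7.50 Y3.12 E0.1998
G1 X6.67 Y3.67 E0.2185
G1 X5.80 Y4.97 E0.2479
G1 X5.50 Y6.50 E0.2773
G1 X5.80 Y8.03 E0.3066
G1 X6.67 Y9.33 E0.3360
G1 X7.50 Y9.88 E0.3547
G1 X7.50 Y27.00 E0.6768
G1 X0.00 Y27.00 E0.8178
G1 X0.00 Y0.00 E1.3257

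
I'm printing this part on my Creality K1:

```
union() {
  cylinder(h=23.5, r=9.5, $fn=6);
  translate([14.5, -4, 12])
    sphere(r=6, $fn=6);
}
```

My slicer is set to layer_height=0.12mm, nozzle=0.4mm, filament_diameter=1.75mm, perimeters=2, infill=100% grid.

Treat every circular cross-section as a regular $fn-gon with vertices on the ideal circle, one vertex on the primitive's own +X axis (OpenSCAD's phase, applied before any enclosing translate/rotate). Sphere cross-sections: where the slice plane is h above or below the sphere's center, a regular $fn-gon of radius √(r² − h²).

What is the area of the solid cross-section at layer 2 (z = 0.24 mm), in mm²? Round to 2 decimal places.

234.48 mm²

At z = 0.24 mm: the r=9.5 cylinder gives a regular 6-gon of circumradius 9.5 (constant along its height) (area = (6/2)·9.500²·sin(360°/6) = 234.48 mm²); the sphere at (14.5, -4) is absent (|z−center|=11.760 > r=6); Taking the union: only the r=9.5 cylinder is present, so the union is just that shape — area = 234.48 mm². Overall, the cross-section is a single solid region. Net area = 234.48 mm².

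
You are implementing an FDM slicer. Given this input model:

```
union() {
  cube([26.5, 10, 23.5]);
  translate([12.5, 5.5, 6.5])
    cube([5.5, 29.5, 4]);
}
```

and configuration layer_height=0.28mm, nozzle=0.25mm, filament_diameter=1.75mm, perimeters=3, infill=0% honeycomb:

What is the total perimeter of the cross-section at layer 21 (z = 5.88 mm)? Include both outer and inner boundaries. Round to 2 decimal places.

At z = 5.88 mm: the cube is present — its section is the full 26.5×10 rectangle (perimeter 73.00 mm); the cube at (12.5, 5.5) does not reach this height (z outside [6.5, 10.5]); Taking the union: only the 26.5×10 cube is present, so the union is just that shape — boundary = 73.00 mm. Overall, the cross-section is a single solid region. Total boundary length (outer) = 73.00 mm.

73.00 mm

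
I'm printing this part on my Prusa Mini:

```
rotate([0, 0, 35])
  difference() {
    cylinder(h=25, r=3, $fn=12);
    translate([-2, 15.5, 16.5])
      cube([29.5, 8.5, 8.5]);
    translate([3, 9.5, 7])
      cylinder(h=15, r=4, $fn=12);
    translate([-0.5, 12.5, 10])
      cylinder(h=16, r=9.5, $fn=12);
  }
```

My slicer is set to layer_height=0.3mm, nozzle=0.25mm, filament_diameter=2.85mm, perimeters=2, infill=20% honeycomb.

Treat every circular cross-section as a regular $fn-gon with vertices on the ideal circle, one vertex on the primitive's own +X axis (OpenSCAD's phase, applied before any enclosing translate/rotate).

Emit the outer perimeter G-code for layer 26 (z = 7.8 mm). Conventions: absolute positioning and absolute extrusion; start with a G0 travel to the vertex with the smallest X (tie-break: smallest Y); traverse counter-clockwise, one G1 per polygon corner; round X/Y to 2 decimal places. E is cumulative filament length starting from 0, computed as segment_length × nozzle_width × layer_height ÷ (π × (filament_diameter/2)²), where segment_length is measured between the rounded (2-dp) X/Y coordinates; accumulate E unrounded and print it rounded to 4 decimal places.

G0 X-2.99 Y-0.26 Z7.80
G1 X-2.46 Y-1.72 E0.0183
G1 X-1.27 Y-2.72 E0.0365
G1 X0.26 Y-2.99 E0.0548
G1 X1.72 Y-2.46 E0.0731
G1 X2.72 Y-1.27 E0.0913
G1 X2.99 Y0.26 E0.1096
G1 X2.46 Y1.72 E0.1279
G1 X1.27 Y2.72 E0.1461
G1 X-0.26 Y2.99 E0.1644
G1 X-1.72 Y2.46 E0.1827
G1 X-2.72 Y1.27 E0.2009
G1 X-2.99 Y-0.26 E0.2192

At z = 7.8 mm: the r=3 cylinder contributes a regular 12-gon of circumradius 3; the cube at (-2, 15.5) is not intersected at this z (z outside [16.5, 25]); the cylinder at (3, 9.5): section is a regular 12-gon, circumradius r=4; the cylinder at (-0.5, 12.5) does not reach this height (z outside [10, 26]); Taking the first minus the rest: starting from the r=3 cylinder, the r=4 cylinder at (3, 9.5) misses the remaining region (no effect) — 1 connected region; (whole slice rotated 35° about Z — lengths, areas and connectivity unchanged). The outline is a single polygon with 12 vertices. Extrusion per mm of travel: 0.25 × 0.3 / (π × 1.425²) = 0.011757. Accumulating E over each segment gives final E = 0.2192.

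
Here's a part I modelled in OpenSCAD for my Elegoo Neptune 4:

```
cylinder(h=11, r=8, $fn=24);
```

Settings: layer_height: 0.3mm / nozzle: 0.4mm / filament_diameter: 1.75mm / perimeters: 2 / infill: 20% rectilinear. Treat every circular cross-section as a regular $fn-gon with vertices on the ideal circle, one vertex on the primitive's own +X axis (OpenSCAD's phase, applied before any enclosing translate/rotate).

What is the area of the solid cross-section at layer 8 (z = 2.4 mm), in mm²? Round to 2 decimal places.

198.77 mm²

At z = 2.4 mm: the r=8 cylinder contributes a regular 24-gon of circumradius 8 (area = (24/2)·8.000²·sin(360°/24) = 198.77 mm²). Overall, the cross-section is a single solid region. Net area = 198.77 mm².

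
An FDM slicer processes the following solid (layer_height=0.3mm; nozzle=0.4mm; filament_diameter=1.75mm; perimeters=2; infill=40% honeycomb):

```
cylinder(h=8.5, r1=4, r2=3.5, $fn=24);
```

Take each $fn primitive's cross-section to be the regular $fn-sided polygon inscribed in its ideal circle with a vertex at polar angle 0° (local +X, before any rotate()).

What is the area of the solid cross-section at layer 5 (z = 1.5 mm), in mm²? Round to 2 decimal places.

At z = 1.5 mm: the cone contributes a regular 24-gon of circumradius 3.912 (interpolated between r1=4 and r2=3.5 at t=0.176) (area = (24/2)·3.912²·sin(360°/24) = 47.53 mm²). Overall, the cross-section is a single solid region. Net area = 47.53 mm².

47.53 mm²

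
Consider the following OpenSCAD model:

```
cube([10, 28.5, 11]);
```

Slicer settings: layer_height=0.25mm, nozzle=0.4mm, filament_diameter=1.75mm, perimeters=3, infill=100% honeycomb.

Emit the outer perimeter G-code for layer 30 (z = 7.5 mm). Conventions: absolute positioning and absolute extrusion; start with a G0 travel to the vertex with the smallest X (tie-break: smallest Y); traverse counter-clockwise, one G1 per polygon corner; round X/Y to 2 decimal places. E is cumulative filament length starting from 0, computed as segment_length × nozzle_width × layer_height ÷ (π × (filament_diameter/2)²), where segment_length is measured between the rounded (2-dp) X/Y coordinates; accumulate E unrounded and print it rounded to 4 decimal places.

At z = 7.5 mm: the cube is present — its section is the full 10×28.5 rectangle. The outline is a single polygon with 4 vertices. Extrusion per mm of travel: 0.4 × 0.25 / (π × 0.875²) = 0.041575. Accumulating E over each segment gives final E = 3.2013.

G0 X0.00 Y0.00 Z7.50
G1 X10.00 Y0.00 E0.4158
G1 X10.00 Y28.50 E1.6006
G1 X0.00 Y28.50 E2.0164
G1 X0.00 Y0.00 E3.2013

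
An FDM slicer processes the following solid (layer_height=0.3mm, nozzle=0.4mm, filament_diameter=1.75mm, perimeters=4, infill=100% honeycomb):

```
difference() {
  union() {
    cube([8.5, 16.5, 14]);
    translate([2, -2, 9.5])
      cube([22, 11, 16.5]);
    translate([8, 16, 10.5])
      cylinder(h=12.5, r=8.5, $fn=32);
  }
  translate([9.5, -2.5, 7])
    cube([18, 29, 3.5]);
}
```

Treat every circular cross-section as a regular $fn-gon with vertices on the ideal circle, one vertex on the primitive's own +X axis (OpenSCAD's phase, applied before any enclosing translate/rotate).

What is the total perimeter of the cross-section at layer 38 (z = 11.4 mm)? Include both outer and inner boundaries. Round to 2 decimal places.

99.14 mm

At z = 11.4 mm: the cube is present — its section is the full 8.5×16.5 rectangle (perimeter 50.00 mm); the cube at (2, -2) (footprint 22×11) is included at this height (perimeter 66.00 mm); the cylinder at (8, 16): section is a regular 32-gon, circumradius r=8.5 (perimeter = 2·32·8.500·sin(180°/32) = 53.32 mm); Taking the union: the regions partially overlap (shared area 126.53 mm²), so the edge portions inside another operand are dropped and the merged outline is re-measured after clipping — boundary = 99.14 mm; the cube at (9.5, -2.5) is not intersected at this z (z outside [7, 10.5]); Taking the first minus the rest: none of the subtracted shapes is present at this height, so the result so far is unchanged — boundary = 99.14 mm. Overall, the cross-section is a single solid region. Total boundary length (outer) = 99.14 mm.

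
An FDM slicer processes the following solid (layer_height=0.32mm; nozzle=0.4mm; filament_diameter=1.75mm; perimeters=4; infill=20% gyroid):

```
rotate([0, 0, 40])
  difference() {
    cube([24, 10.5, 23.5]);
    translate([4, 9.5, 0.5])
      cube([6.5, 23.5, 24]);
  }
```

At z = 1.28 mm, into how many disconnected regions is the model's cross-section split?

At z = 1.28 mm: the cube (footprint 24×10.5) is included at this height; the cube at (4, 9.5) is present — its section is the full 6.5×23.5 rectangle; Taking the first minus the rest: starting from the 24×10.5 cube, the 6.5×23.5 cube at (4, 9.5) partially overlaps it — only the 6.50 mm² overlap (of its 152.75 mm²) is removed, clipping the outline — 1 connected region; (rotated 40° about Z; rotation is an isometry so areas/perimeters/island counts are preserved). The result has 1 disconnected region.

1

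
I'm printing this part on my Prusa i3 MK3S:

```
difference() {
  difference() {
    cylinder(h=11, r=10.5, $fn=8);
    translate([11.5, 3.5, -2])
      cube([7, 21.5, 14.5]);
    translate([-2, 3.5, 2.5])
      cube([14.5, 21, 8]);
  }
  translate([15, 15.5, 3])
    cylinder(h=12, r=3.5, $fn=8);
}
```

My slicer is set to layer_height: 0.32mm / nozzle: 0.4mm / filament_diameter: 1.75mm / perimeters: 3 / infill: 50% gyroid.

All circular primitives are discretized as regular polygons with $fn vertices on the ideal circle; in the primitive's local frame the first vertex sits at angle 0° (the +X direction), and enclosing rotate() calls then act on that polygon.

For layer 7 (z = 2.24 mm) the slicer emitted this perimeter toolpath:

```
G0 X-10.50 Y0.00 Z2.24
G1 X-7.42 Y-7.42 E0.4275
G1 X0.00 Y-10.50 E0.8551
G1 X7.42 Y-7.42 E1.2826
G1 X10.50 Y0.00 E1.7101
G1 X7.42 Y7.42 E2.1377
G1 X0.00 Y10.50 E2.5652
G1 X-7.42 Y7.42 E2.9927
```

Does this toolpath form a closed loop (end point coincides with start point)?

Start point (G0): (-10.50, 0.00). End point (last G1): the path does not return to the start — open.

no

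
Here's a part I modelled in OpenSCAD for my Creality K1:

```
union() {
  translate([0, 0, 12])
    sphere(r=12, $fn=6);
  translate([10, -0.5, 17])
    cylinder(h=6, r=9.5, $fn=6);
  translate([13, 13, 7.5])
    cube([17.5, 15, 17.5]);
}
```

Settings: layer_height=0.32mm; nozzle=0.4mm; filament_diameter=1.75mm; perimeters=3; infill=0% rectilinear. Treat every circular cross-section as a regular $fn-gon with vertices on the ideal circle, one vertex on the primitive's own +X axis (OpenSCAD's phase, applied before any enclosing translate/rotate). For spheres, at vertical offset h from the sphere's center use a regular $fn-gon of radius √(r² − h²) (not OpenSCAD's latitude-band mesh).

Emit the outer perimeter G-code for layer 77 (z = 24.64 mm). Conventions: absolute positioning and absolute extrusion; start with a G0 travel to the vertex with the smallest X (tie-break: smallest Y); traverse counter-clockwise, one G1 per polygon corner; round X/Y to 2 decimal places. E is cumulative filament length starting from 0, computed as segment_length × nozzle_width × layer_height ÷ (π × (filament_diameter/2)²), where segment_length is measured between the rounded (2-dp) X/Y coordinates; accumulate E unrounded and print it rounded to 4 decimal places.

G0 X13.00 Y13.00 Z24.64
G1 X30.50 Y13.00 E0.9313
G1 X30.50 Y28.00 E1.7295
G1 X13.00 Y28.00 E2.6608
G1 X13.00 Y13.00 E3.4591

At z = 24.64 mm: the sphere is not intersected at this z (|z−center|=12.640 > r=12); the cylinder at (10, -0.5) is not intersected at this z (z outside [17, 23]); the 17.5×15 cube at (13, 13) contributes its full rectangle; Combining (union): only the 17.5×15 cube at (13, 13) is present, so the union is just that shape — 1 connected region. The outline is a single polygon with 4 vertices. Extrusion per mm of travel: 0.4 × 0.32 / (π × 0.875²) = 0.053216. Accumulating E over each segment gives final E = 3.4591.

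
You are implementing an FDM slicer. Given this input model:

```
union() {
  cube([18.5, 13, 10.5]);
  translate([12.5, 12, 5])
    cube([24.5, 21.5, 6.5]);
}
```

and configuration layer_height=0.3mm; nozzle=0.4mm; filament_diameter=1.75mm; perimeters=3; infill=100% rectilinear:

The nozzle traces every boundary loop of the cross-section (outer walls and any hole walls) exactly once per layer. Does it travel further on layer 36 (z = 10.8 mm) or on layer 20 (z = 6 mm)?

Layer 36 (z = 10.8): the cube is absent (z outside [0, 10.5]); the cube at (12.5, 12) is present — its section is the full 24.5×21.5 rectangle (perimeter 92.00 mm); Taking the union: only the 24.5×21.5 cube at (12.5, 12) is present, so the union is just that shape — boundary = 92.00 mm. So its perimeter = 92.00 mm. Layer 20 (z = 6): the cube (footprint 18.5×13) is included at this height (perimeter 63.00 mm); the cube at (12.5, 12) is present — its section is the full 24.5×21.5 rectangle (perimeter 92.00 mm); Combining (union): the regions partially overlap (shared area 6.00 mm²), so the edge portions inside another operand are dropped and the merged outline is re-measured after clipping — boundary = 141.00 mm. So its perimeter = 141.00 mm. Layer 20 is larger (141.00 vs 92.00 mm).

layer 20 (z = 6 mm)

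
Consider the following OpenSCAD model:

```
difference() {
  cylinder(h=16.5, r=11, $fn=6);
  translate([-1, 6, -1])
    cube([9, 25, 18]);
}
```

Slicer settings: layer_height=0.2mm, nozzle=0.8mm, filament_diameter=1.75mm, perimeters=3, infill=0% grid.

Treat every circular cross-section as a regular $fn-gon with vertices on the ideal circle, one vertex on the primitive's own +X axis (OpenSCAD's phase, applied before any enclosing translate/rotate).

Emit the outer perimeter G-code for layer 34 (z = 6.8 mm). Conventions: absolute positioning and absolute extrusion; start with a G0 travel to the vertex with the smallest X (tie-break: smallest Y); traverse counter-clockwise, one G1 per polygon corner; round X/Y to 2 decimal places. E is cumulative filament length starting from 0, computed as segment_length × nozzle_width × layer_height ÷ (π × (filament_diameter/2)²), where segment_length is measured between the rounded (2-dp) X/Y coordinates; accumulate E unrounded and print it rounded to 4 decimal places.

At z = 6.8 mm: the cylinder: section is a regular 6-gon, circumradius r=11; the cube at (-1, 6) is present — its section is the full 9×25 rectangle; Taking the first minus the rest: starting from the r=11 cylinder, the 9×25 cube at (-1, 6) partially overlaps it — only the 26.51 mm² overlap (of its 225.00 mm²) is removed, clipping the outline — 1 connected region. The outline is a single polygon with 8 vertices. Extrusion per mm of travel: 0.8 × 0.2 / (π × 0.875²) = 0.066520. Accumulating E over each segment gives final E = 4.4905.

G0 X-11.00 Y0.00 Z6.80
G1 X-5.50 Y-9.53 E0.7319
G1 X5.50 Y-9.53 E1.4637
G1 X11.00 Y0.00 E2.1956
G1 X7.54 Y6.00 E2.6563
G1 X-1.00 Y6.00 E3.2244
G1 X-1.00 Y9.53 E3.4592
G1 X-5.50 Y9.53 E3.7586
G1 X-11.00 Y0.00 E4.4905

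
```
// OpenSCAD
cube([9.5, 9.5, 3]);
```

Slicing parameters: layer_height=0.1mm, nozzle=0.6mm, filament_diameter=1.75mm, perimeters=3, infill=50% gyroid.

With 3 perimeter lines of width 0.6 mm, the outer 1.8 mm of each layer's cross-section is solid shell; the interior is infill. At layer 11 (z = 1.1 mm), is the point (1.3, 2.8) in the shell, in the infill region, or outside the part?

shell

At z = 1.1 mm: the cube is present — its section is the full 9.5×9.5 rectangle. Overall, the cross-section is a single solid region. The nearest boundary edge runs (0.00, 9.50)→(0.00, 0.00); distance from the point to it = 1.30 mm. The point is inside the cross-section, 1.30 mm from the nearest boundary — within the 1.8 mm shell band (3 × 0.6).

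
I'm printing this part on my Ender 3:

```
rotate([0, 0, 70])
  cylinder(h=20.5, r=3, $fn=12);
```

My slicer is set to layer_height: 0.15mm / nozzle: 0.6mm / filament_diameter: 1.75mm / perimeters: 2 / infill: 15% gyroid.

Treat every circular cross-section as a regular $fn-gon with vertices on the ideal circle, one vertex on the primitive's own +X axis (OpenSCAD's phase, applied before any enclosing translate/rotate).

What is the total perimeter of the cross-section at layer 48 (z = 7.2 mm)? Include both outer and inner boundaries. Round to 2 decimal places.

18.63 mm

At z = 7.2 mm: the cylinder: section is a regular 12-gon, circumradius r=3 (perimeter = 2·12·3.000·sin(180°/12) = 18.63 mm); (whole slice rotated 70° about Z — lengths, areas and connectivity unchanged). Overall, the cross-section is a single solid region. Total boundary length (outer) = 18.63 mm.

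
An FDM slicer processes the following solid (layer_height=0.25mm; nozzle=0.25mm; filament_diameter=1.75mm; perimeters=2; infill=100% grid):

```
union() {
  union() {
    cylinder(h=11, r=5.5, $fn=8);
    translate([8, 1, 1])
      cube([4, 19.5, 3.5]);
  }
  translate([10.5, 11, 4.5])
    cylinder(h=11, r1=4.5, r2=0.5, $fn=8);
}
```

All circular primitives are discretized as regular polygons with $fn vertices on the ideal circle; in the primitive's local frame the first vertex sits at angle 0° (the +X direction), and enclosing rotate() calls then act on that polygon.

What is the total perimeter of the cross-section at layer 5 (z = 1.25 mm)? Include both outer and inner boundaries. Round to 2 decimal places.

80.68 mm

At z = 1.25 mm: the r=5.5 cylinder contributes a regular 8-gon of circumradius 5.5 (perimeter = 2·8·5.500·sin(180°/8) = 33.68 mm); the cube at (8, 1) (footprint 4×19.5) is included at this height (perimeter 47.00 mm); Taking the union: the 2 present regions are separate (no shared area or edge), so areas and boundary lengths simply add and each stays a separate island — boundary = 80.68 mm; the cone at (10.5, 11) is not intersected at this z (z outside [4.5, 15.5]); Merging all regions: only that combined region is present, so the union is just that shape — boundary = 80.68 mm. Overall, the cross-section has 2 separate islands. Total boundary length (outer) = 80.68 mm.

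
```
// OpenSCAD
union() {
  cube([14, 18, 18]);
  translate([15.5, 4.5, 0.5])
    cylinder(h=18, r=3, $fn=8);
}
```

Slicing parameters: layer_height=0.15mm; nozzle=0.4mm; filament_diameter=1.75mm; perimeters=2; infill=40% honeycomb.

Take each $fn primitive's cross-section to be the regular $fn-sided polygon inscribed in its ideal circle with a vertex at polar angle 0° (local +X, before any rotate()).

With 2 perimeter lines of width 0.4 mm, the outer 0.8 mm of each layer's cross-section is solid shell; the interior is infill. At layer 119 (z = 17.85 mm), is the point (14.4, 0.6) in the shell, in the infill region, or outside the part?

outside

At z = 17.85 mm: the cube is present — its section is the full 14×18 rectangle; the r=3 cylinder at (15.5, 4.5) gives a regular 8-gon of circumradius 3 (constant along its height); Merging all regions: the regions partially overlap (shared area 4.66 mm²), so overlapping operands fuse into one piece — 1 connected region. Overall, the cross-section is a single solid region. The nearest boundary edge runs (14.00, 2.12)→(14.00, 0.00); distance from the point to it = 0.40 mm. The point is not inside any of the regions above, so it lies outside the cross-section (0.40 mm from the nearest boundary).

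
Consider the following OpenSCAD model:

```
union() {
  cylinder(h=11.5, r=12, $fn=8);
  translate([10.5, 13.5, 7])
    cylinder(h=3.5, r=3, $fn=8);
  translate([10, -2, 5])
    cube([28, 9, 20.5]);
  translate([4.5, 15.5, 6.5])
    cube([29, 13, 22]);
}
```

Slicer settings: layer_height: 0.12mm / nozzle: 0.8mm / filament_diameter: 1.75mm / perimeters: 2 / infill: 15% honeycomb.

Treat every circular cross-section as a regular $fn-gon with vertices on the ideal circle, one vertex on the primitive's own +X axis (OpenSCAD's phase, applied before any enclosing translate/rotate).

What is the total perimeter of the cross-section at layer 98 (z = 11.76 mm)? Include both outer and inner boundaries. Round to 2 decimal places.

At z = 11.76 mm: the cylinder is not intersected at this z (z outside [0, 11.5]); the cylinder at (10.5, 13.5) is not intersected at this z (z outside [7, 10.5]); the cube at (10, -2) (footprint 28×9) is included at this height (perimeter 74.00 mm); the cube at (4.5, 15.5) (footprint 29×13) is included at this height (perimeter 84.00 mm); Merging all regions: the 2 present regions are separate (no shared area or edge), so areas and boundary lengths simply add and each stays a separate island — boundary = 158.00 mm. Overall, the cross-section has 2 separate islands. Total boundary length (outer) = 158.00 mm.

158.00 mm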